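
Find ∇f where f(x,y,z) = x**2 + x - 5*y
(2*x + 1, -5, 0)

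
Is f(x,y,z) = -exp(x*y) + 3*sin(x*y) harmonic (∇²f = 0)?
No, ∇²f = (-x**2 - y**2)*(exp(x*y) + 3*sin(x*y))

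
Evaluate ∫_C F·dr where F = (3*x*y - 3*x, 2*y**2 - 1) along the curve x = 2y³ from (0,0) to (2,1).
-25/21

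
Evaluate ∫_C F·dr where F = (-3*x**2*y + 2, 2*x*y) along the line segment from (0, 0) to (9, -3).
6849/4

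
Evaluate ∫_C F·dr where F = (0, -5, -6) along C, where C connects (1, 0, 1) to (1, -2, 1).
10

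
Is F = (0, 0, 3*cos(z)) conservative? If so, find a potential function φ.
Yes, F is conservative. φ = 3*sin(z)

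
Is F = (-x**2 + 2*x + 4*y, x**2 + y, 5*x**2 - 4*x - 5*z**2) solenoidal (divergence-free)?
No, ∇·F = -2*x - 10*z + 3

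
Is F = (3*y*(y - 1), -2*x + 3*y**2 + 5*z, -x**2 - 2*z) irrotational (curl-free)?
No, ∇×F = (-5, 2*x, 1 - 6*y)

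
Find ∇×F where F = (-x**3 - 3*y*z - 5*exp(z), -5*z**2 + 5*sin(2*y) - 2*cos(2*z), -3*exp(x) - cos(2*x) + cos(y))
(10*z - sin(y) - 4*sin(2*z), -3*y + 3*exp(x) - 5*exp(z) - 2*sin(2*x), 3*z)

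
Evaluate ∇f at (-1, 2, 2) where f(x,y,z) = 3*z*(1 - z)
(0, 0, -9)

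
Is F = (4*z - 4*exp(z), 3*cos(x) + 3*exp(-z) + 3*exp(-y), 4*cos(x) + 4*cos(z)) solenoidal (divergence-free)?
No, ∇·F = -4*sin(z) - 3*exp(-y)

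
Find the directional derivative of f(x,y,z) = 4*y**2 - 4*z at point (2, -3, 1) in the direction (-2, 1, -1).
-10*sqrt(6)/3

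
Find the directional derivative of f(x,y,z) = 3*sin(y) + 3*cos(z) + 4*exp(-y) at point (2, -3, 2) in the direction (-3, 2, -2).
2*sqrt(17)*(-4*exp(3) + 3*cos(3) + 3*sin(2))/17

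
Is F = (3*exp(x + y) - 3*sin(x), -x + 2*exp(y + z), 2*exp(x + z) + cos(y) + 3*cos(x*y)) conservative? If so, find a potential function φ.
No, ∇×F = (-3*x*sin(x*y) - 2*exp(y + z) - sin(y), 3*y*sin(x*y) - 2*exp(x + z), -3*exp(x + y) - 1) ≠ 0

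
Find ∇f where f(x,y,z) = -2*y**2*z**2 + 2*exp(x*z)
(2*z*exp(x*z), -4*y*z**2, 2*x*exp(x*z) - 4*y**2*z)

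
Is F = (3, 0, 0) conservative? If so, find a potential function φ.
Yes, F is conservative. φ = 3*x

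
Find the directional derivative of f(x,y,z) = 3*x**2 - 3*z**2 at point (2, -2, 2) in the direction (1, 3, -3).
48*sqrt(19)/19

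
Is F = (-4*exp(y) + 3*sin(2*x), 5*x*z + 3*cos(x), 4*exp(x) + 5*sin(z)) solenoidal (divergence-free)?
No, ∇·F = 6*cos(2*x) + 5*cos(z)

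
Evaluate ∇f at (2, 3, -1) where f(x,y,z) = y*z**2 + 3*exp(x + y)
(3*exp(5), 1 + 3*exp(5), -6)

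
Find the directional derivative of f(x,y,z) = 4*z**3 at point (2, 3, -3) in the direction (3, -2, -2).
-216*sqrt(17)/17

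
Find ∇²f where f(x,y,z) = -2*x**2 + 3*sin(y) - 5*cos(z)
-3*sin(y) + 5*cos(z) - 4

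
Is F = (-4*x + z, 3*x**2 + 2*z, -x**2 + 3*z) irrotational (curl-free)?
No, ∇×F = (-2, 2*x + 1, 6*x)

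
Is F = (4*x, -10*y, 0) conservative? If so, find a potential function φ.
Yes, F is conservative. φ = 2*x**2 - 5*y**2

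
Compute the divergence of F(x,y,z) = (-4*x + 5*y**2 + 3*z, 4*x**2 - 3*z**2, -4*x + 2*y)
-4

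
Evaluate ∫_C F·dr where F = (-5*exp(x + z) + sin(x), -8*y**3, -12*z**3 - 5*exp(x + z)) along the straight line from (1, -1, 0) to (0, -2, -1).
-34 + cos(1) + 10*sinh(1)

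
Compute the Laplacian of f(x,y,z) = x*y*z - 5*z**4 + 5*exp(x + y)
-60*z**2 + 10*exp(x + y)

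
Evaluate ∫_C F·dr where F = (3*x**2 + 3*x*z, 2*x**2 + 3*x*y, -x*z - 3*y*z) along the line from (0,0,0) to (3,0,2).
41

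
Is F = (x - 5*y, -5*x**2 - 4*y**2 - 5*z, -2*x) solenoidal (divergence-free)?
No, ∇·F = 1 - 8*y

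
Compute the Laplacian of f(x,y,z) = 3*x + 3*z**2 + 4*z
6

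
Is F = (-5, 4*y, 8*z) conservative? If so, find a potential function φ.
Yes, F is conservative. φ = -5*x + 2*y**2 + 4*z**2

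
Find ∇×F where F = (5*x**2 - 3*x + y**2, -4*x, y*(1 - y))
(1 - 2*y, 0, -2*y - 4)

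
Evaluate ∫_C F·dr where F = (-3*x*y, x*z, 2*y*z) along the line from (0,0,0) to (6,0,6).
0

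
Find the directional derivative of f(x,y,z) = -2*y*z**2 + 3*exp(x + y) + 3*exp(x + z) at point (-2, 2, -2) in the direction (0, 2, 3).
sqrt(13)*(9 + 38*exp(4))*exp(-4)/13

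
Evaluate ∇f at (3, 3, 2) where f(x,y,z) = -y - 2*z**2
(0, -1, -8)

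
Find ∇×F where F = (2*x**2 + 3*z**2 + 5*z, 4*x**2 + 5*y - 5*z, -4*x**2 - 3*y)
(2, 8*x + 6*z + 5, 8*x)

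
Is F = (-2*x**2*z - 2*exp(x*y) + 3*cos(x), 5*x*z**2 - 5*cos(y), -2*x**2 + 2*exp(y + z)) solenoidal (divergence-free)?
No, ∇·F = -4*x*z - 2*y*exp(x*y) + 2*exp(y + z) - 3*sin(x) + 5*sin(y)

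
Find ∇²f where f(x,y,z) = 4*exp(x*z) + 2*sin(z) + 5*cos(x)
4*x**2*exp(x*z) + 4*z**2*exp(x*z) - 2*sin(z) - 5*cos(x)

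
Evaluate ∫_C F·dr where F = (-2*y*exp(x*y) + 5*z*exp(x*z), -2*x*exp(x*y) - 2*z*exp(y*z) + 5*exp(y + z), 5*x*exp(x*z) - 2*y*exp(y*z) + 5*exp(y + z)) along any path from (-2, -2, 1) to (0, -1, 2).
-5*exp(-1) - 5*exp(-2) + 3 + 5*E + 2*exp(4)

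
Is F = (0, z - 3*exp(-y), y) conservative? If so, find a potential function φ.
Yes, F is conservative. φ = y*z + 3*exp(-y)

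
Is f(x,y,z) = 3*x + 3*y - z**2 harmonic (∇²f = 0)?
No, ∇²f = -2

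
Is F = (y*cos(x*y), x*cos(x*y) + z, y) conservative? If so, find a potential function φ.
Yes, F is conservative. φ = y*z + sin(x*y)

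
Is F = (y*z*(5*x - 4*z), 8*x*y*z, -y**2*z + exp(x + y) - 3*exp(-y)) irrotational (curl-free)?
No, ∇×F = (-8*x*y - 2*y*z + exp(x + y) + 3*exp(-y), 5*x*y - 8*y*z - exp(x + y), z*(-5*x + 8*y + 4*z))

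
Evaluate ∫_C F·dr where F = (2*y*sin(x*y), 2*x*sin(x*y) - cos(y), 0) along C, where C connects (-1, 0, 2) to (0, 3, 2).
-sin(3)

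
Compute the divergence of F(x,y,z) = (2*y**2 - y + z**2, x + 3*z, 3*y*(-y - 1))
0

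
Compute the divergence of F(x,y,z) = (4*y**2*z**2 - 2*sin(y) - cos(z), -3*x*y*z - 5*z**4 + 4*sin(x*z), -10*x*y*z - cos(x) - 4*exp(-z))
-10*x*y - 3*x*z + 4*exp(-z)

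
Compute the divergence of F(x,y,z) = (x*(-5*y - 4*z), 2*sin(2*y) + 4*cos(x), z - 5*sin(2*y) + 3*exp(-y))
-5*y - 4*z + 4*cos(2*y) + 1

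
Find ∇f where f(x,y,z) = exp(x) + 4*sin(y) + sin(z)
(exp(x), 4*cos(y), cos(z))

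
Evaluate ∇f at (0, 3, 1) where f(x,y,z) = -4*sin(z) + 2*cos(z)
(0, 0, -4*cos(1) - 2*sin(1))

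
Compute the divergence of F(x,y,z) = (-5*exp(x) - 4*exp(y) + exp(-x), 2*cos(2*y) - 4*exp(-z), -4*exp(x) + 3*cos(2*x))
-5*exp(x) - 4*sin(2*y) - exp(-x)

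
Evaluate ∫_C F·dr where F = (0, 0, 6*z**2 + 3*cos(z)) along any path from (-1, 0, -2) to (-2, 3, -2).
0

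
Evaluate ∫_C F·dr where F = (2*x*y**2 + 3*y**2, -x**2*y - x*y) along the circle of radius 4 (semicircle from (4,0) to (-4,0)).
-896/3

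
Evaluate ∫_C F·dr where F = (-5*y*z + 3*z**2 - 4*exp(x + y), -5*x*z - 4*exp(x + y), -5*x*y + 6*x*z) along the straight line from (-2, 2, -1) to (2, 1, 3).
54 - 4*exp(3)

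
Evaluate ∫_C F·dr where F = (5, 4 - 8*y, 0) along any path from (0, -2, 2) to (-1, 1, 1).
19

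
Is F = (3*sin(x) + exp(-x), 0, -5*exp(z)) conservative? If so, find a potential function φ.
Yes, F is conservative. φ = -5*exp(z) - 3*cos(x) - exp(-x)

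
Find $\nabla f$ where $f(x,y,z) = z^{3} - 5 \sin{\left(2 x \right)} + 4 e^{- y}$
(-10*cos(2*x), -4*exp(-y), 3*z**2)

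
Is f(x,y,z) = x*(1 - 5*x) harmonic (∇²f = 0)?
No, ∇²f = -10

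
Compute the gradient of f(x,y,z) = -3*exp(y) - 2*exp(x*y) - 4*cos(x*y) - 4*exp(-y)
(2*y*(-exp(x*y) + 2*sin(x*y)), -2*x*exp(x*y) + 4*x*sin(x*y) - 3*exp(y) + 4*exp(-y), 0)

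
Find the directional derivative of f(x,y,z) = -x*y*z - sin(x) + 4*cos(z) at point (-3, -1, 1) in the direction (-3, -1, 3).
3*sqrt(19)*(-5 - 4*sin(1) + cos(3))/19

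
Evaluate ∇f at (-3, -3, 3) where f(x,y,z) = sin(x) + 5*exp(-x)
(-5*exp(3) + cos(3), 0, 0)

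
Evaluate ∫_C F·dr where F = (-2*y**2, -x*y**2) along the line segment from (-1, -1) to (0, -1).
-2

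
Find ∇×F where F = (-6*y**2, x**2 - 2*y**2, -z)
(0, 0, 2*x + 12*y)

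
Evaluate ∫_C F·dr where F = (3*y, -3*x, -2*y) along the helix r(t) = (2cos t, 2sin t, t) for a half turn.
-12*pi - 8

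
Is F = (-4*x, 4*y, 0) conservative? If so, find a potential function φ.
Yes, F is conservative. φ = -2*x**2 + 2*y**2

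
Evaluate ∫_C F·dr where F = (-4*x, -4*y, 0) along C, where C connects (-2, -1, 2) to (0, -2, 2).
2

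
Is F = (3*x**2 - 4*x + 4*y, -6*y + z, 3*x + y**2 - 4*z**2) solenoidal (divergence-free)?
No, ∇·F = 6*x - 8*z - 10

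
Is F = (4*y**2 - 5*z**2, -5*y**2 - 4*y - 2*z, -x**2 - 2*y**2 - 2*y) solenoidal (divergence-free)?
No, ∇·F = -10*y - 4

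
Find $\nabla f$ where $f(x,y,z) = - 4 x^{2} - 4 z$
(-8*x, 0, -4)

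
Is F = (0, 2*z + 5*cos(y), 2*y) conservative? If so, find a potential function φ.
Yes, F is conservative. φ = 2*y*z + 5*sin(y)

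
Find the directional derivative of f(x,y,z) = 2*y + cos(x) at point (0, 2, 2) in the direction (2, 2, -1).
4/3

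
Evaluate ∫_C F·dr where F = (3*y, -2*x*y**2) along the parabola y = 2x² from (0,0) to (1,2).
-18/7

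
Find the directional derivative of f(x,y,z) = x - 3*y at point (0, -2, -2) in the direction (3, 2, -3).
-3*sqrt(22)/22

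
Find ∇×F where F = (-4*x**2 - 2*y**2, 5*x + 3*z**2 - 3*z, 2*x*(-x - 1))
(3 - 6*z, 4*x + 2, 4*y + 5)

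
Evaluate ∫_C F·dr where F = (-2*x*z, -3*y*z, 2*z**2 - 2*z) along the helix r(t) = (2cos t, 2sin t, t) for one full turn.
2*pi*(-6*pi + 3 + 8*pi**2)/3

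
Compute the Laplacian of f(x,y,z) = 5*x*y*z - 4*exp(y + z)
-8*exp(y + z)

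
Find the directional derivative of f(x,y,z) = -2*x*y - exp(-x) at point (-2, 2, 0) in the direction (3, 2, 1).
sqrt(14)*(-4 + 3*exp(2))/14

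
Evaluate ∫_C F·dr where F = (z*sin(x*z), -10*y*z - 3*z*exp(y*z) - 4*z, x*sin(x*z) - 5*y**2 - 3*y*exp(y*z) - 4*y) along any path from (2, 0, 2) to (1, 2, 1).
-25 - 3*exp(2) + cos(4) - cos(1)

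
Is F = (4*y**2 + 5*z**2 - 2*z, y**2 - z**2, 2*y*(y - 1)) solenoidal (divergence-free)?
No, ∇·F = 2*y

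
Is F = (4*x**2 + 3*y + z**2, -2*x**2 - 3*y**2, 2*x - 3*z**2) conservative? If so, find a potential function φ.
No, ∇×F = (0, 2*z - 2, -4*x - 3) ≠ 0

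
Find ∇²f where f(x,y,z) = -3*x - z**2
-2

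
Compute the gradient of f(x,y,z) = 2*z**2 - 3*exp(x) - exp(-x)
(-3*exp(x) + exp(-x), 0, 4*z)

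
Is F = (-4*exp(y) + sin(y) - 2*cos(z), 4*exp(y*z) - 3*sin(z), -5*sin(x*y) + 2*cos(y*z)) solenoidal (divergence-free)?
No, ∇·F = -2*y*sin(y*z) + 4*z*exp(y*z)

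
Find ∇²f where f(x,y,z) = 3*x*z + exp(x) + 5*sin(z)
exp(x) - 5*sin(z)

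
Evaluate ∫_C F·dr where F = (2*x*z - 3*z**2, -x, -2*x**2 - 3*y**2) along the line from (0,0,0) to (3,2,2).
-23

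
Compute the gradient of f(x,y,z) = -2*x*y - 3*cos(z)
(-2*y, -2*x, 3*sin(z))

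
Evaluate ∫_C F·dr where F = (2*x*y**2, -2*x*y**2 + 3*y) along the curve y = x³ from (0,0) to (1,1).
23/20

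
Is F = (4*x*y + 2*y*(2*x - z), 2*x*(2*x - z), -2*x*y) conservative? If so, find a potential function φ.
Yes, F is conservative. φ = 2*x*y*(2*x - z)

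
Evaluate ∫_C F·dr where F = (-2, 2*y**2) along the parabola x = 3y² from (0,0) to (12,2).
-56/3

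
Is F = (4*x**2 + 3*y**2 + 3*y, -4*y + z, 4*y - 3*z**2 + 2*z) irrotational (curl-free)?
No, ∇×F = (3, 0, -6*y - 3)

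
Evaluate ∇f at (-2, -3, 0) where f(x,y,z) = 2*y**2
(0, -12, 0)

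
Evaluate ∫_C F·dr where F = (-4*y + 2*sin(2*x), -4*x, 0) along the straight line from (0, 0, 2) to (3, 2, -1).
-23 - cos(6)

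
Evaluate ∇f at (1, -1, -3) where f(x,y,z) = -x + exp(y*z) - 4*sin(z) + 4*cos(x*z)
(-12*sin(3) - 1, -3*exp(3), -exp(3) - 4*sqrt(2)*cos(pi/4 + 3))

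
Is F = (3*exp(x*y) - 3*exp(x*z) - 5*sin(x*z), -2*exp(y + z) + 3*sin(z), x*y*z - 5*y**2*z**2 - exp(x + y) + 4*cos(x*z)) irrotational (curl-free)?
No, ∇×F = (x*z - 10*y*z**2 - exp(x + y) + 2*exp(y + z) - 3*cos(z), -3*x*exp(x*z) - 5*x*cos(x*z) - y*z + 4*z*sin(x*z) + exp(x + y), -3*x*exp(x*y))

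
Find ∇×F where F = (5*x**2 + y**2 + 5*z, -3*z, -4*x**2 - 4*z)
(3, 8*x + 5, -2*y)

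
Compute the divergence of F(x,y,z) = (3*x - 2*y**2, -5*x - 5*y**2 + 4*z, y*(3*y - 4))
3 - 10*y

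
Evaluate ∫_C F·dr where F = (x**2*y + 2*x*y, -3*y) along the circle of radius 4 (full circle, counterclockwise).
-64*pi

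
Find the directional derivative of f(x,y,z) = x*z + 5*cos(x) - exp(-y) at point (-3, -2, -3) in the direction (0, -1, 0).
-exp(2)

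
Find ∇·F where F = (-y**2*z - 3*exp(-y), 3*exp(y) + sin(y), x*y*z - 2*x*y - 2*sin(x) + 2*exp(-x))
x*y + 3*exp(y) + cos(y)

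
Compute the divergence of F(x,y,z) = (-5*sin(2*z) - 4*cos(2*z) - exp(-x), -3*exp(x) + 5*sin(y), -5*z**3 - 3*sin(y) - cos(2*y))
-15*z**2 + 5*cos(y) + exp(-x)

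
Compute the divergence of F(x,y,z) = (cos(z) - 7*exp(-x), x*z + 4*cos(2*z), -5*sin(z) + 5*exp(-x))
-5*cos(z) + 7*exp(-x)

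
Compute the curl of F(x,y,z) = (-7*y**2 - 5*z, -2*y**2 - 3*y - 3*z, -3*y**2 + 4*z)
(3 - 6*y, -5, 14*y)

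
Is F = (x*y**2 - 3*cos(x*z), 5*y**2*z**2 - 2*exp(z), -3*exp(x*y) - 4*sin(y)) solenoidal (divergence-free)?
No, ∇·F = y**2 + 10*y*z**2 + 3*z*sin(x*z)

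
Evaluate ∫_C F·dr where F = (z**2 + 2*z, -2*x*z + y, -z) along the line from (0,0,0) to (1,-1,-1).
-4/3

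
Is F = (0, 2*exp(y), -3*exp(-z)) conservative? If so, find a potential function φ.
Yes, F is conservative. φ = 2*exp(y) + 3*exp(-z)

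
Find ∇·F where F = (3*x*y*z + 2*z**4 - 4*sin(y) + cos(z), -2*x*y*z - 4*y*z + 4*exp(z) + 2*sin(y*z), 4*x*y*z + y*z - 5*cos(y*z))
4*x*y - 2*x*z + 3*y*z + 5*y*sin(y*z) + y + 2*z*cos(y*z) - 4*z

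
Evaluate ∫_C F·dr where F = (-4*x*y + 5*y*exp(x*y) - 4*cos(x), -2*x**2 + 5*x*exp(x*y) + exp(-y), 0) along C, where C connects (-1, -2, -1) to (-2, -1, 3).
-4*sin(1) - E + 4*sin(2) + 4 + exp(2)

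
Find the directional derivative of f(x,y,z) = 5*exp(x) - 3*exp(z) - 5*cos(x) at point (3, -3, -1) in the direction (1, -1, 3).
sqrt(11)*(-9 + 5*E*(sin(3) + exp(3)))*exp(-1)/11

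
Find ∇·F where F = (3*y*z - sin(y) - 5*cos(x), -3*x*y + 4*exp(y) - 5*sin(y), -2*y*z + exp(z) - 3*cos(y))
-3*x - 2*y + 4*exp(y) + exp(z) + 5*sin(x) - 5*cos(y)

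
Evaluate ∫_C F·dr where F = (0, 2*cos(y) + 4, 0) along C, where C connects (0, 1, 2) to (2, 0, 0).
-4 - 2*sin(1)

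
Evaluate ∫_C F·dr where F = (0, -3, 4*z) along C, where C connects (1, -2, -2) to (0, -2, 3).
10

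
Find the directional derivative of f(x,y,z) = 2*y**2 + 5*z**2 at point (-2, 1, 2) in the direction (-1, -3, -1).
-32*sqrt(11)/11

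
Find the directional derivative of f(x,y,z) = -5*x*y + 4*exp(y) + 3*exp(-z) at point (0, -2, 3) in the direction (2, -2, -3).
sqrt(17)*(-8*E + 9 + 20*exp(3))*exp(-3)/17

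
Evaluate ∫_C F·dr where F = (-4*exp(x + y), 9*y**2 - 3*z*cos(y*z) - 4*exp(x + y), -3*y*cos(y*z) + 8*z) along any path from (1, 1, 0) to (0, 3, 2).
-4*exp(3) - 3*sin(6) + 4*exp(2) + 94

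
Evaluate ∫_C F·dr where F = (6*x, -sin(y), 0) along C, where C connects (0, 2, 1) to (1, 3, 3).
cos(3) - cos(2) + 3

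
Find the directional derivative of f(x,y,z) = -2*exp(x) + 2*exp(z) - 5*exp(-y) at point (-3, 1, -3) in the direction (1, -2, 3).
sqrt(14)*(2 - 5*exp(2))*exp(-3)/7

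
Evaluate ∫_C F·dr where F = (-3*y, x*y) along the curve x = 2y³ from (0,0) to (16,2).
-296/5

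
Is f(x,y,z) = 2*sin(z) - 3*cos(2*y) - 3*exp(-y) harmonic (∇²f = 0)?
No, ∇²f = -2*sin(z) + 12*cos(2*y) - 3*exp(-y)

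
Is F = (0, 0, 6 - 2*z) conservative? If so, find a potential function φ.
Yes, F is conservative. φ = z*(6 - z)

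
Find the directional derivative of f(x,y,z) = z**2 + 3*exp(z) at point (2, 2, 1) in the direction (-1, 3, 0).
0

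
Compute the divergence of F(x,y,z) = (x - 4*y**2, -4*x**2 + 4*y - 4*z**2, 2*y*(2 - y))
5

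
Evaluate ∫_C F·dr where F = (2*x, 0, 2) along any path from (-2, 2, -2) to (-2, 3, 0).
4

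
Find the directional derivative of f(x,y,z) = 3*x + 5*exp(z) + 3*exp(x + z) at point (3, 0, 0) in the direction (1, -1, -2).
sqrt(6)*(-3*exp(3) - 7)/6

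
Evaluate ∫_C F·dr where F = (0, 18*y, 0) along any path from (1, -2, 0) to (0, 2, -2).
0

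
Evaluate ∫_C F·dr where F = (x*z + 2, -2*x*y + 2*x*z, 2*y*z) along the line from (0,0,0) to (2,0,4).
28/3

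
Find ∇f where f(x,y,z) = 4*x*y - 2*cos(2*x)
(4*y + 4*sin(2*x), 4*x, 0)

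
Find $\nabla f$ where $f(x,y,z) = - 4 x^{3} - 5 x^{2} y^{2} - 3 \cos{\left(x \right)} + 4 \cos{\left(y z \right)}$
(-12*x**2 - 10*x*y**2 + 3*sin(x), -10*x**2*y - 4*z*sin(y*z), -4*y*sin(y*z))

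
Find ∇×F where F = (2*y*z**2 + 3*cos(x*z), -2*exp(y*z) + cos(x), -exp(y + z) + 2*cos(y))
(2*y*exp(y*z) - exp(y + z) - 2*sin(y), -3*x*sin(x*z) + 4*y*z, -2*z**2 - sin(x))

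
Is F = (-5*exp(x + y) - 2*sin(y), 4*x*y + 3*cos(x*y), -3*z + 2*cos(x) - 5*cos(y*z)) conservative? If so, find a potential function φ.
No, ∇×F = (5*z*sin(y*z), 2*sin(x), -3*y*sin(x*y) + 4*y + 5*exp(x + y) + 2*cos(y)) ≠ 0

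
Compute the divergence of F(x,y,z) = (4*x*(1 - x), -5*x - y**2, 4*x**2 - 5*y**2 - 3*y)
-8*x - 2*y + 4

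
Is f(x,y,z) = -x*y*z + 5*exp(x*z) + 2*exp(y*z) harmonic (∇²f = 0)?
No, ∇²f = 5*x**2*exp(x*z) + 2*y**2*exp(y*z) + 5*z**2*exp(x*z) + 2*z**2*exp(y*z)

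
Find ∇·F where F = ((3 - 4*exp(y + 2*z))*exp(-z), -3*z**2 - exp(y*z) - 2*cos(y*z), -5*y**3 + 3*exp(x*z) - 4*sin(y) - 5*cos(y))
3*x*exp(x*z) - z*exp(y*z) + 2*z*sin(y*z)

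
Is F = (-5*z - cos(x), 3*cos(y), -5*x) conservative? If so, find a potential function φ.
Yes, F is conservative. φ = -5*x*z - sin(x) + 3*sin(y)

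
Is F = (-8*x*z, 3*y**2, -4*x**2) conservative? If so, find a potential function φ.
Yes, F is conservative. φ = -4*x**2*z + y**3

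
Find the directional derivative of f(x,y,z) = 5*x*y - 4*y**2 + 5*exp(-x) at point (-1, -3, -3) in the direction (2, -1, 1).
sqrt(6)*(-49 - 10*E)/6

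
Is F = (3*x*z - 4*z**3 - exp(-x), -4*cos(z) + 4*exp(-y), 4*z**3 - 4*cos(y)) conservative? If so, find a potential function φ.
No, ∇×F = (4*sin(y) - 4*sin(z), 3*x - 12*z**2, 0) ≠ 0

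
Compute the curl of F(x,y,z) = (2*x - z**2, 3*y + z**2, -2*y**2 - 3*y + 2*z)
(-4*y - 2*z - 3, -2*z, 0)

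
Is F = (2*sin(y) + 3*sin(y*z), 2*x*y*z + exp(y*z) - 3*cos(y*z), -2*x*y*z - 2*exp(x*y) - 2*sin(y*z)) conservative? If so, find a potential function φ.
No, ∇×F = (-2*x*y - 2*x*z - 2*x*exp(x*y) - y*exp(y*z) - 3*y*sin(y*z) - 2*z*cos(y*z), y*(2*z + 2*exp(x*y) + 3*cos(y*z)), 2*y*z - 3*z*cos(y*z) - 2*cos(y)) ≠ 0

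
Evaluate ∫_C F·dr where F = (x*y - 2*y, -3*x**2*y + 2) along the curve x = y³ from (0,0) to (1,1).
31/56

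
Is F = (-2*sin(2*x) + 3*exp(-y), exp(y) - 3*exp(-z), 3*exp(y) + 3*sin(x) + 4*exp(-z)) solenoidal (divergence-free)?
No, ∇·F = exp(y) - 4*cos(2*x) - 4*exp(-z)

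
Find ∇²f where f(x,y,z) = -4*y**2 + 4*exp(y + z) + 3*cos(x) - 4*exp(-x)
8*exp(y + z) - 3*cos(x) - 8 - 4*exp(-x)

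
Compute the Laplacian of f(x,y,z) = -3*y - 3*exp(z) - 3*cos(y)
-3*exp(z) + 3*cos(y)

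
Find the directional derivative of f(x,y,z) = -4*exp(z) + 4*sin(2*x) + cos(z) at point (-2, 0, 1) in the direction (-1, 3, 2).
-sqrt(14)*(4*cos(4) + sin(1) + 4*E)/7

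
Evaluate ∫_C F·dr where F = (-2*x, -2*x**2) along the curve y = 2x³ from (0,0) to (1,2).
-17/5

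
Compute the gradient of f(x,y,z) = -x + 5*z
(-1, 0, 5)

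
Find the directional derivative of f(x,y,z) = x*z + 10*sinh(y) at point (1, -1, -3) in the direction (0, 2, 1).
sqrt(5)*(1 + 20*cosh(1))/5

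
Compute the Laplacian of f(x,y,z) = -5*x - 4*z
0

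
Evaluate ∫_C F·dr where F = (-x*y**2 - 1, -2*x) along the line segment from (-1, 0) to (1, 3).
-5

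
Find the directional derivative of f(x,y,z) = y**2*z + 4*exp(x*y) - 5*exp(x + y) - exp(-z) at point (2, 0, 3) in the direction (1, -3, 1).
sqrt(11)*(-24*exp(3) + 1 + 10*exp(5))*exp(-3)/11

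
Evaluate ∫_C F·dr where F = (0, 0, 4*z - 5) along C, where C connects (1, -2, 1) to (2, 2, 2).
1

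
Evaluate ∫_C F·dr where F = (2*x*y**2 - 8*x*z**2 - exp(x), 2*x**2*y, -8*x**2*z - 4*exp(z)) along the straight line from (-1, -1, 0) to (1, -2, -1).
-E - 3*exp(-1) + 3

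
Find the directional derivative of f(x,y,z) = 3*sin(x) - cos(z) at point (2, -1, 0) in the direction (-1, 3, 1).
-3*sqrt(11)*cos(2)/11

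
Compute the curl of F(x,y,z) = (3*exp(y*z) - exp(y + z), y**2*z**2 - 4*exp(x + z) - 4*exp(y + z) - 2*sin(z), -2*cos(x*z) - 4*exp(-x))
(-2*y**2*z + 4*exp(x + z) + 4*exp(y + z) + 2*cos(z), 3*y*exp(y*z) - 2*z*sin(x*z) - exp(y + z) - 4*exp(-x), -3*z*exp(y*z) - 4*exp(x + z) + exp(y + z))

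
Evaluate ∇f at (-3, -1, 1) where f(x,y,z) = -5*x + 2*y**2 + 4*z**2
(-5, -4, 8)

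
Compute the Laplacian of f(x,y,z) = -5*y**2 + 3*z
-10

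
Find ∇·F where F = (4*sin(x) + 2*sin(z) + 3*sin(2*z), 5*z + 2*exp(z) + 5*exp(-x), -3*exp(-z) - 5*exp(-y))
4*cos(x) + 3*exp(-z)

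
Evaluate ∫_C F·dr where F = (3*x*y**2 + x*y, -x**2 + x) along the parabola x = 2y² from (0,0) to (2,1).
82/15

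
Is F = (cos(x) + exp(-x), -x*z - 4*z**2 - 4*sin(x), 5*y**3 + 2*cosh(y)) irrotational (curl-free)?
No, ∇×F = (x + 15*y**2 + 8*z + 2*sinh(y), 0, -z - 4*cos(x))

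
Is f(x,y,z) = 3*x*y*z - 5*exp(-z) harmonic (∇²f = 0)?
No, ∇²f = -5*exp(-z)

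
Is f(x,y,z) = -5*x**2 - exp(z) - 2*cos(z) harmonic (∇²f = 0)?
No, ∇²f = -exp(z) + 2*cos(z) - 10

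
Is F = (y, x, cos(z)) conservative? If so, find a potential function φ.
Yes, F is conservative. φ = x*y + sin(z)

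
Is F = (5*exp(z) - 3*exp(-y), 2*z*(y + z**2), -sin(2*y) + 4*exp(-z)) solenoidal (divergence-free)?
No, ∇·F = 2*z - 4*exp(-z)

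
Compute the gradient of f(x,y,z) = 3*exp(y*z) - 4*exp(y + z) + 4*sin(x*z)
(4*z*cos(x*z), 3*z*exp(y*z) - 4*exp(y + z), 4*x*cos(x*z) + 3*y*exp(y*z) - 4*exp(y + z))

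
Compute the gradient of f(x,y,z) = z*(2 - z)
(0, 0, 2 - 2*z)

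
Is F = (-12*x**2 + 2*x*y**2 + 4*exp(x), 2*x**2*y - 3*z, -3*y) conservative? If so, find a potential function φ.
Yes, F is conservative. φ = -4*x**3 + x**2*y**2 - 3*y*z + 4*exp(x)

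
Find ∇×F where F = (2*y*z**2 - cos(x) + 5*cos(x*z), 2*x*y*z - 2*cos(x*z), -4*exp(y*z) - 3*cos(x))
(-2*x*y - 2*x*sin(x*z) - 4*z*exp(y*z), -5*x*sin(x*z) + 4*y*z - 3*sin(x), 2*z*(y - z + sin(x*z)))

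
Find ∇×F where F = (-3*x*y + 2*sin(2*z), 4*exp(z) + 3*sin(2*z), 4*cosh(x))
(-4*exp(z) - 6*cos(2*z), 4*cos(2*z) - 4*sinh(x), 3*x)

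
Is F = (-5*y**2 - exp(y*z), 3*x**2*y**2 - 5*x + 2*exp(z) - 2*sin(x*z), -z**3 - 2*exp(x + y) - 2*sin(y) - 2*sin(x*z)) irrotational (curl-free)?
No, ∇×F = (2*x*cos(x*z) - 2*exp(z) - 2*exp(x + y) - 2*cos(y), -y*exp(y*z) + 2*z*cos(x*z) + 2*exp(x + y), 6*x*y**2 + 10*y + z*exp(y*z) - 2*z*cos(x*z) - 5)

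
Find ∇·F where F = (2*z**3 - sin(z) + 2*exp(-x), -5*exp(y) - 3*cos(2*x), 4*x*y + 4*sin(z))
-5*exp(y) + 4*cos(z) - 2*exp(-x)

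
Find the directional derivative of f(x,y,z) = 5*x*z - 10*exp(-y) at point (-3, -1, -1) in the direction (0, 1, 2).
2*sqrt(5)*(-3 + E)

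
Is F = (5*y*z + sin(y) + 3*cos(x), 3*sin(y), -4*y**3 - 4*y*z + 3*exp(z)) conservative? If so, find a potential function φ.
No, ∇×F = (-12*y**2 - 4*z, 5*y, -5*z - cos(y)) ≠ 0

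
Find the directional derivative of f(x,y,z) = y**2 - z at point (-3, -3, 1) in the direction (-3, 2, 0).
-12*sqrt(13)/13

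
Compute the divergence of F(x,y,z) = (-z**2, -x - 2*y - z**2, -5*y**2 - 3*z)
-5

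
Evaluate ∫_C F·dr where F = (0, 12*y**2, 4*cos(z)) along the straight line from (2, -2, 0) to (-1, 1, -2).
36 - 4*sin(2)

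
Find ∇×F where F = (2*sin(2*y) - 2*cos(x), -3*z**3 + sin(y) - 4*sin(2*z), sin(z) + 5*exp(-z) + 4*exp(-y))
(9*z**2 + 8*cos(2*z) - 4*exp(-y), 0, -4*cos(2*y))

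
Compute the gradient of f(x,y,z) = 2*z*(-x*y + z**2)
(-2*y*z, -2*x*z, -2*x*y + 6*z**2)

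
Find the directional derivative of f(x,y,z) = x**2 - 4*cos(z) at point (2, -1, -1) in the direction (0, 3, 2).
-8*sqrt(13)*sin(1)/13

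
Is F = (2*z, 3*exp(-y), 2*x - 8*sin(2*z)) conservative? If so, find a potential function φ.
Yes, F is conservative. φ = 2*x*z + 4*cos(2*z) - 3*exp(-y)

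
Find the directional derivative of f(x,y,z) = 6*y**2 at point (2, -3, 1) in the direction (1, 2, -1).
-12*sqrt(6)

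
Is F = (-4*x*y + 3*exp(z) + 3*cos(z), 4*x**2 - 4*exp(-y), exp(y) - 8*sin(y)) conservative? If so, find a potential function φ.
No, ∇×F = (exp(y) - 8*cos(y), 3*exp(z) - 3*sin(z), 12*x) ≠ 0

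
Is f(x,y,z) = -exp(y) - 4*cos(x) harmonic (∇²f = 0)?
No, ∇²f = -exp(y) + 4*cos(x)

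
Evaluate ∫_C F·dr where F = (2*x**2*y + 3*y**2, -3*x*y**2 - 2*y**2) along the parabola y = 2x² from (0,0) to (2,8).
-117248/105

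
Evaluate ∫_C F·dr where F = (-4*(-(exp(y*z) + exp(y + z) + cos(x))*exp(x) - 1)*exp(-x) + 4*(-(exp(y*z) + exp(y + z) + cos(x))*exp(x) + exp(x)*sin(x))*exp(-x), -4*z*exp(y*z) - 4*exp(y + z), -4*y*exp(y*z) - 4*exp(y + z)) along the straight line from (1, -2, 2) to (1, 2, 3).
-4*exp(6) - 4*exp(5) + 4*exp(-4) + 4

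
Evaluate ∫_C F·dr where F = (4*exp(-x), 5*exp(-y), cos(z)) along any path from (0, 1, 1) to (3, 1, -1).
-2*sin(1) - 4*exp(-3) + 4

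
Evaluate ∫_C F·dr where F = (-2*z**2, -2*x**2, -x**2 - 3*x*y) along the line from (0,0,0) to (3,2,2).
-38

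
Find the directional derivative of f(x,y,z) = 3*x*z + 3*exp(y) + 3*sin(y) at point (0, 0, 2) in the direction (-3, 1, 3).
-12*sqrt(19)/19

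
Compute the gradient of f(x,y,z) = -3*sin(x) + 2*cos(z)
(-3*cos(x), 0, -2*sin(z))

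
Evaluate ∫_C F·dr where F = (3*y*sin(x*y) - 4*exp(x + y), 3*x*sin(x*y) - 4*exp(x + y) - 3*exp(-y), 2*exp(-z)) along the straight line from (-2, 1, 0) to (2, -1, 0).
-2*sinh(1)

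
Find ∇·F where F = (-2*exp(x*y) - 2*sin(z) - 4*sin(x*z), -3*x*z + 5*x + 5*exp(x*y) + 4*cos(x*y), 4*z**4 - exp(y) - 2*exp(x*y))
5*x*exp(x*y) - 4*x*sin(x*y) - 2*y*exp(x*y) + 16*z**3 - 4*z*cos(x*z)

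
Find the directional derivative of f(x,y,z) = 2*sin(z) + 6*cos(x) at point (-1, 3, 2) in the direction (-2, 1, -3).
-3*sqrt(14)*(cos(2) + 2*sin(1))/7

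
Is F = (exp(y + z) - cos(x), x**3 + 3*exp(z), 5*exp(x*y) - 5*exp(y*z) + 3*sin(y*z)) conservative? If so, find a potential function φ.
No, ∇×F = (5*x*exp(x*y) - 5*z*exp(y*z) + 3*z*cos(y*z) - 3*exp(z), -5*y*exp(x*y) + exp(y + z), 3*x**2 - exp(y + z)) ≠ 0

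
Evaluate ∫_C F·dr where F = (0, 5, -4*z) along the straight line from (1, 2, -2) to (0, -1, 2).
-15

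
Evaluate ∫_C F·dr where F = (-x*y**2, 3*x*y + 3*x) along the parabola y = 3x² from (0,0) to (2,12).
1488/5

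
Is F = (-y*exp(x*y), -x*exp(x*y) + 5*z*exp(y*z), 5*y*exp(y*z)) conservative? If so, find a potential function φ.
Yes, F is conservative. φ = -exp(x*y) + 5*exp(y*z)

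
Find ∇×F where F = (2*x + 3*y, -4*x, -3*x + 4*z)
(0, 3, -7)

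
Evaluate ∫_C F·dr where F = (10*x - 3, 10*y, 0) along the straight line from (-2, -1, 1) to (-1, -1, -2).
-18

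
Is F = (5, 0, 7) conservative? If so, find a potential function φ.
Yes, F is conservative. φ = 5*x + 7*z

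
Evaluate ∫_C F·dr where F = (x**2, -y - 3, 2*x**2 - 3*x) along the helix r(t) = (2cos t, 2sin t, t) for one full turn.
8*pi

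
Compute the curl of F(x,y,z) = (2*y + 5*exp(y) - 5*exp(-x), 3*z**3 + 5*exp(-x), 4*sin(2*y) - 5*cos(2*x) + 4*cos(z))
(-9*z**2 + 8*cos(2*y), -10*sin(2*x), -5*exp(y) - 2 - 5*exp(-x))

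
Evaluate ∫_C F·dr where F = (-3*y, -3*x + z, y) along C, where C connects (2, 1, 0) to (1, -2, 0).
12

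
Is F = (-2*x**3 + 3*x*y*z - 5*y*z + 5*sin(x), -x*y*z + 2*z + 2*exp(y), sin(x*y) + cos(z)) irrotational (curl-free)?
No, ∇×F = (x*y + x*cos(x*y) - 2, y*(3*x - cos(x*y) - 5), z*(-3*x - y + 5))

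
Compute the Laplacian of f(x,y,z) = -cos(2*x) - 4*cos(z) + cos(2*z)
4*cos(2*x) + 4*cos(z) - 4*cos(2*z)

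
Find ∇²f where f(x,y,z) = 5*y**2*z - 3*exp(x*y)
-3*x**2*exp(x*y) - 3*y**2*exp(x*y) + 10*z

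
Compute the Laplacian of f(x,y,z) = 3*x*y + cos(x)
-cos(x)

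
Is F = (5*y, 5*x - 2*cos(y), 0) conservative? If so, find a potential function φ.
Yes, F is conservative. φ = 5*x*y - 2*sin(y)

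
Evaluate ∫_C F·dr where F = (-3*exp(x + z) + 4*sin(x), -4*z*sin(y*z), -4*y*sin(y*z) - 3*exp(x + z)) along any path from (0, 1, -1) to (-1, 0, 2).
-6*sinh(1) - 8*cos(1) + 8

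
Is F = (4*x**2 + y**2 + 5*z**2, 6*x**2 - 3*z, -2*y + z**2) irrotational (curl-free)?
No, ∇×F = (1, 10*z, 12*x - 2*y)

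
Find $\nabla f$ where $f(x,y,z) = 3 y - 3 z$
(0, 3, -3)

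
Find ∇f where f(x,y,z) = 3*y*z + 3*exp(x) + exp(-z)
(3*exp(x), 3*z, 3*y - exp(-z))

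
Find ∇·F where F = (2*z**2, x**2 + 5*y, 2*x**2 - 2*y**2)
5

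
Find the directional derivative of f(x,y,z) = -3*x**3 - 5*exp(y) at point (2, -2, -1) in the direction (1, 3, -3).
3*sqrt(19)*(-12*exp(2) - 5)*exp(-2)/19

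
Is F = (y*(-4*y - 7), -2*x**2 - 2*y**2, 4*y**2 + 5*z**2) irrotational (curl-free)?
No, ∇×F = (8*y, 0, -4*x + 8*y + 7)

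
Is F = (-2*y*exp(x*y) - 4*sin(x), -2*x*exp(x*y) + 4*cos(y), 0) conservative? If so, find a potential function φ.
Yes, F is conservative. φ = -2*exp(x*y) + 4*sin(y) + 4*cos(x)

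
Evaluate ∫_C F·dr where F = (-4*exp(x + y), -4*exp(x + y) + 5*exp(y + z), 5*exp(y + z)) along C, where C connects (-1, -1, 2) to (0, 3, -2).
4*(1 - exp(5))*exp(-2)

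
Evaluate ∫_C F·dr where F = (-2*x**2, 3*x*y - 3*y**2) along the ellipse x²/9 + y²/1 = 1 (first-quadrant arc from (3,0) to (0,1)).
20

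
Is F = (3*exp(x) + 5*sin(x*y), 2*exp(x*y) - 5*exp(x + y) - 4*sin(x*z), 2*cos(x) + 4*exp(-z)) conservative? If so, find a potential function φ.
No, ∇×F = (4*x*cos(x*z), 2*sin(x), -5*x*cos(x*y) + 2*y*exp(x*y) - 4*z*cos(x*z) - 5*exp(x + y)) ≠ 0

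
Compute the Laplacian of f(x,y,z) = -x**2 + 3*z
-2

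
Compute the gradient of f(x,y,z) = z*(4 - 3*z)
(0, 0, 4 - 6*z)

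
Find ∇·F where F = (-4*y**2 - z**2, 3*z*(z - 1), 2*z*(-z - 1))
-4*z - 2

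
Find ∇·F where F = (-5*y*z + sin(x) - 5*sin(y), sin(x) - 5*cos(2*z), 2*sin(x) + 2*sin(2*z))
cos(x) + 4*cos(2*z)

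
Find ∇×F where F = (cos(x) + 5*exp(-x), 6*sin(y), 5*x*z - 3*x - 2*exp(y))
(-2*exp(y), 3 - 5*z, 0)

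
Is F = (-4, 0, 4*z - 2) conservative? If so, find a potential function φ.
Yes, F is conservative. φ = -4*x + 2*z**2 - 2*z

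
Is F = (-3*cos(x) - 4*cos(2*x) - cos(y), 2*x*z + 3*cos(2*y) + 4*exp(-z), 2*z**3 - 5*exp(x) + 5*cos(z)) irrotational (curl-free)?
No, ∇×F = (-2*x + 4*exp(-z), 5*exp(x), 2*z - sin(y))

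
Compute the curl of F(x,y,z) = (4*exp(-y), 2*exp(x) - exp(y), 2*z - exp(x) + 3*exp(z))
(0, exp(x), 2*exp(x) + 4*exp(-y))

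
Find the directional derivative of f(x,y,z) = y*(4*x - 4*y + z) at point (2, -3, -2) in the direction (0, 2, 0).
30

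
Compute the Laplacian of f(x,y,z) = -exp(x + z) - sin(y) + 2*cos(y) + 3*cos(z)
-2*exp(x + z) + sin(y) - 2*cos(y) - 3*cos(z)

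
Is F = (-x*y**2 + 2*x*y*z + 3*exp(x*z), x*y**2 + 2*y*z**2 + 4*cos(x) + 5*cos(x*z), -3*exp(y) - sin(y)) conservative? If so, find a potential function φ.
No, ∇×F = (5*x*sin(x*z) - 4*y*z - 3*exp(y) - cos(y), x*(2*y + 3*exp(x*z)), 2*x*y - 2*x*z + y**2 - 5*z*sin(x*z) - 4*sin(x)) ≠ 0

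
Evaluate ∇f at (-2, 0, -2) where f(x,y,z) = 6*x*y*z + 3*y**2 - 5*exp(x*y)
(0, 34, 0)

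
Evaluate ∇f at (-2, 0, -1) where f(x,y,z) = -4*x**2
(16, 0, 0)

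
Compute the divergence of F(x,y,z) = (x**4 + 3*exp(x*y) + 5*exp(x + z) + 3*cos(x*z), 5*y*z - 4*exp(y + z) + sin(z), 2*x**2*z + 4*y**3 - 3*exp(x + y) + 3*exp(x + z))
4*x**3 + 2*x**2 + 3*y*exp(x*y) - 3*z*sin(x*z) + 5*z + 8*exp(x + z) - 4*exp(y + z)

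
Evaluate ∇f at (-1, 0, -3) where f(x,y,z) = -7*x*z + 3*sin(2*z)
(21, 0, 6*cos(6) + 7)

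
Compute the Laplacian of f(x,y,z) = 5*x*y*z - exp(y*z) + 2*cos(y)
-y**2*exp(y*z) - z**2*exp(y*z) - 2*cos(y)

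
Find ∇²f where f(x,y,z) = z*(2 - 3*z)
-6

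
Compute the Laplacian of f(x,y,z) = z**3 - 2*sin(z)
6*z + 2*sin(z)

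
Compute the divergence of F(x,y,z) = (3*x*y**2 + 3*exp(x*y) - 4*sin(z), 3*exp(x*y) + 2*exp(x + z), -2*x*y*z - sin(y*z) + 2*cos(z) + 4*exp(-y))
-2*x*y + 3*x*exp(x*y) + 3*y**2 + 3*y*exp(x*y) - y*cos(y*z) - 2*sin(z)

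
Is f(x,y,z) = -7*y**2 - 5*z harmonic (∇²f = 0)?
No, ∇²f = -14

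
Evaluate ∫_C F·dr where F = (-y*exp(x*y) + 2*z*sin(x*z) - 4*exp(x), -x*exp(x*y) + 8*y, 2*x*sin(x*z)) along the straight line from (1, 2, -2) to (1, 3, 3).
-exp(3) + 2*cos(2) - 2*cos(3) + exp(2) + 20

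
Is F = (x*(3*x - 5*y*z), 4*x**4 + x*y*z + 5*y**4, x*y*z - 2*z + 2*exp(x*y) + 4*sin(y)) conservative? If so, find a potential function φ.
No, ∇×F = (-x*y + x*z + 2*x*exp(x*y) + 4*cos(y), y*(-5*x - z - 2*exp(x*y)), 16*x**3 + 5*x*z + y*z) ≠ 0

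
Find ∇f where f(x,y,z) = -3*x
(-3, 0, 0)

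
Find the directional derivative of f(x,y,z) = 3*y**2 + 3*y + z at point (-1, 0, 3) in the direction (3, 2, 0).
6*sqrt(13)/13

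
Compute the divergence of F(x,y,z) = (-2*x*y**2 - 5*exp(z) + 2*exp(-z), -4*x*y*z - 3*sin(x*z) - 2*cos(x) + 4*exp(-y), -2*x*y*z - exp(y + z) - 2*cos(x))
-2*x*y - 4*x*z - 2*y**2 - exp(y + z) - 4*exp(-y)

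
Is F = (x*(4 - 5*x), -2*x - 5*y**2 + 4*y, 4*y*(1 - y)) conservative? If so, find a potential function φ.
No, ∇×F = (4 - 8*y, 0, -2) ≠ 0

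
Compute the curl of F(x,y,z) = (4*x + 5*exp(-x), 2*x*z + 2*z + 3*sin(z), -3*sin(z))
(-2*x - 3*cos(z) - 2, 0, 2*z)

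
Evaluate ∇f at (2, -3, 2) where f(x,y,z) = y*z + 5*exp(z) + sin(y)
(0, cos(3) + 2, -3 + 5*exp(2))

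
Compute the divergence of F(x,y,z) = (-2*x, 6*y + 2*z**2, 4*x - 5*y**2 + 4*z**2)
8*z + 4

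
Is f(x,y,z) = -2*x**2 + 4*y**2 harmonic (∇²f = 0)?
No, ∇²f = 4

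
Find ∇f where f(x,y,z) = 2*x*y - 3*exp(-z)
(2*y, 2*x, 3*exp(-z))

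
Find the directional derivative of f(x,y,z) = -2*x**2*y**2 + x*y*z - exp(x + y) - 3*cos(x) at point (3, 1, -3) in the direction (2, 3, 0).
sqrt(13)*(-5*exp(4) - 165 + 6*sin(3))/13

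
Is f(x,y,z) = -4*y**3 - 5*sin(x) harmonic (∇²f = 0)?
No, ∇²f = -24*y + 5*sin(x)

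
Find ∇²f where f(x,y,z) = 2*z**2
4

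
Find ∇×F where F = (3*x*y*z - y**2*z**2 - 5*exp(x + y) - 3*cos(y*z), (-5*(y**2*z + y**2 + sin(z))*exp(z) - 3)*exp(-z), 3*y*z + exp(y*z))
(5*y**2 + z*exp(y*z) + 3*z + 5*cos(z) - 3*exp(-z), y*(3*x - 2*y*z + 3*sin(y*z)), -3*x*z + 2*y*z**2 - 3*z*sin(y*z) + 5*exp(x + y))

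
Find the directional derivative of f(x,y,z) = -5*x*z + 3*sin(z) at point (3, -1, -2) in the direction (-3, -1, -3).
3*sqrt(19)*(5 - 3*cos(2))/19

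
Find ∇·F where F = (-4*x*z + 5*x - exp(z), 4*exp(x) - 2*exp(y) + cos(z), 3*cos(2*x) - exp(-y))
-4*z - 2*exp(y) + 5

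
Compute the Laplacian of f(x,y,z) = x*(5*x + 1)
10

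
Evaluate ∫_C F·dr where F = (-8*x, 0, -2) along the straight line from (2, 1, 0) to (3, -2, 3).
-26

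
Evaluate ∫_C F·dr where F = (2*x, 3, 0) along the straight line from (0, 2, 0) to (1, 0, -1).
-5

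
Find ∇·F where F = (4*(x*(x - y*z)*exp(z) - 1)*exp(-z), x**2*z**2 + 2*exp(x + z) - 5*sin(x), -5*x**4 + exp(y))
8*x - 4*y*z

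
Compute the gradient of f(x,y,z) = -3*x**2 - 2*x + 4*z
(-6*x - 2, 0, 4)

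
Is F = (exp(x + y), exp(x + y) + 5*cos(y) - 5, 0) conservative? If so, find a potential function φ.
Yes, F is conservative. φ = -5*y + exp(x + y) + 5*sin(y)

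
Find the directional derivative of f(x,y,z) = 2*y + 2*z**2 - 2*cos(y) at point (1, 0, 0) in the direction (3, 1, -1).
2*sqrt(11)/11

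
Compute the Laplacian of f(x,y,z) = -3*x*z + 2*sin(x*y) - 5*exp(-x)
(2*(-x**2 - y**2)*exp(x)*sin(x*y) - 5)*exp(-x)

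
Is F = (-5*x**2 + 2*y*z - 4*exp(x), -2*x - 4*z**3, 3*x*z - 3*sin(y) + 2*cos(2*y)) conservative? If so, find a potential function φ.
No, ∇×F = (12*z**2 - 4*sin(2*y) - 3*cos(y), 2*y - 3*z, -2*z - 2) ≠ 0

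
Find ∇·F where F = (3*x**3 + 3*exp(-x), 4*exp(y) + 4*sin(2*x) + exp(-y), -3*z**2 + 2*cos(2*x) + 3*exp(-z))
9*x**2 - 6*z + 4*exp(y) - 3*exp(-z) - exp(-y) - 3*exp(-x)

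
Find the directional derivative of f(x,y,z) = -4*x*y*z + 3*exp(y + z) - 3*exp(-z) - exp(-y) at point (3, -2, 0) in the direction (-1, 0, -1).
3*sqrt(2)*(-9*exp(2) - 1)*exp(-2)/2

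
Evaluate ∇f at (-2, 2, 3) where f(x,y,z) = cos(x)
(sin(2), 0, 0)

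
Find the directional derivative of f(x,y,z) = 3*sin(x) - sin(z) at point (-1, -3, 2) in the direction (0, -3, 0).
0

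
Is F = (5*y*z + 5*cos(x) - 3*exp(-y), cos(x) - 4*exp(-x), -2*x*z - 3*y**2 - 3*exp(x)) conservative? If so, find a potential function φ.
No, ∇×F = (-6*y, 5*y + 2*z + 3*exp(x), -5*z - sin(x) - 3*exp(-y) + 4*exp(-x)) ≠ 0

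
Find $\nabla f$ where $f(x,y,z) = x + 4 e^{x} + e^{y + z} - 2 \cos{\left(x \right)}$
(4*exp(x) + 2*sin(x) + 1, exp(y + z), exp(y + z))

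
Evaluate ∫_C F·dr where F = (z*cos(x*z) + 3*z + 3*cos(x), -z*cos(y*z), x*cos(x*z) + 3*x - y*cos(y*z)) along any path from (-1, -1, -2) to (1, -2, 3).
sin(6) + sin(3) + 3 + 6*sin(1)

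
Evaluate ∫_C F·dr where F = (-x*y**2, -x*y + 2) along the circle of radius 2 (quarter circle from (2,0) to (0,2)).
16/3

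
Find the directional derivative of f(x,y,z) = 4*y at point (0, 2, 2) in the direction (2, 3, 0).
12*sqrt(13)/13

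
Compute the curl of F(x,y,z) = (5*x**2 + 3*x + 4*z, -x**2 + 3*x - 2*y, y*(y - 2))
(2*y - 2, 4, 3 - 2*x)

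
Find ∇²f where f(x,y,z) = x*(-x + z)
-2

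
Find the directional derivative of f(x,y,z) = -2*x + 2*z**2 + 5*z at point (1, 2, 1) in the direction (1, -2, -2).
-20/3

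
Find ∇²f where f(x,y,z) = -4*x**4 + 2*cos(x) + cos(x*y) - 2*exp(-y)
-x**2*cos(x*y) - 48*x**2 - y**2*cos(x*y) - 2*cos(x) - 2*exp(-y)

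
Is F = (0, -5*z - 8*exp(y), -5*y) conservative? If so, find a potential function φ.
Yes, F is conservative. φ = -5*y*z - 8*exp(y)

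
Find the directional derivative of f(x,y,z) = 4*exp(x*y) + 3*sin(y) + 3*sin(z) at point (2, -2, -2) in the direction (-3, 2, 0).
2*sqrt(13)*(3*exp(4)*cos(2) + 20)*exp(-4)/13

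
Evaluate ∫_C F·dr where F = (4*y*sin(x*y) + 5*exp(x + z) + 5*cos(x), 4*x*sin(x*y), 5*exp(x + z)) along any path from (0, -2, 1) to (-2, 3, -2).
-5*E - 5*sin(2) - 4*cos(6) + 5*exp(-4) + 4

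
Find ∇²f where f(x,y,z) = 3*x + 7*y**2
14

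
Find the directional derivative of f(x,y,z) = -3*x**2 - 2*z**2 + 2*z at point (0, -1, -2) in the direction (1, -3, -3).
-30*sqrt(19)/19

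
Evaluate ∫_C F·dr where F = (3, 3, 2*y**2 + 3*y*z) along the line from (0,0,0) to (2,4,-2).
38/3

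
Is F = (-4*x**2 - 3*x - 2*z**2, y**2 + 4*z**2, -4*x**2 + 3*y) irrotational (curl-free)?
No, ∇×F = (3 - 8*z, 8*x - 4*z, 0)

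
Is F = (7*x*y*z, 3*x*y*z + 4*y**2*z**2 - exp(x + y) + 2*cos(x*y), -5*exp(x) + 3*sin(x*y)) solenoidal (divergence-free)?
No, ∇·F = 3*x*z - 2*x*sin(x*y) + 8*y*z**2 + 7*y*z - exp(x + y)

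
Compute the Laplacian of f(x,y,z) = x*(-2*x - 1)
-4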